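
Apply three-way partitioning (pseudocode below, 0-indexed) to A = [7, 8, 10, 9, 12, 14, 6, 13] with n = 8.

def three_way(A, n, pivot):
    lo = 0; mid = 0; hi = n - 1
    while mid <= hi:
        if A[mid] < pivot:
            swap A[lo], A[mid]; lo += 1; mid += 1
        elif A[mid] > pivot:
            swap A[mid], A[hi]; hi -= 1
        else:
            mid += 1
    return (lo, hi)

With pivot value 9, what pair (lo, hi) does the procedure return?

lo=0 mid=0 hi=7
7<9: swap(0,0), lo=1 mid=1 ⇒ [7, 8, 10, 9, 12, 14, 6, 13]
8<9: swap(1,1), lo=2 mid=2 ⇒ [7, 8, 10, 9, 12, 14, 6, 13]
10>9: swap(2,7), hi=6 ⇒ [7, 8, 13, 9, 12, 14, 6, 10]
13>9: swap(2,6), hi=5 ⇒ [7, 8, 6, 9, 12, 14, 13, 10]
6<9: swap(2,2), lo=3 mid=3 ⇒ [7, 8, 6, 9, 12, 14, 13, 10]
9=9: mid=4
12>9: swap(4,5), hi=4 ⇒ [7, 8, 6, 9, 14, 12, 13, 10]
14>9: swap(4,4), hi=3 ⇒ [7, 8, 6, 9, 14, 12, 13, 10]
done. lo=3 hi=3; A=[7, 8, 6, 9, 14, 12, 13, 10]

(3, 3)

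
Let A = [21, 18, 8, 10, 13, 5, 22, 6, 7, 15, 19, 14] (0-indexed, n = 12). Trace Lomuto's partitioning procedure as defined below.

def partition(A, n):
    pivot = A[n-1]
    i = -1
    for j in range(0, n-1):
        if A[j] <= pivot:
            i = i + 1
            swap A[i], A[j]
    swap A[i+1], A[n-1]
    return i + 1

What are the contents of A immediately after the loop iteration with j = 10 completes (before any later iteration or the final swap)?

pivot=14, i=-1
j=0: 21>14, skip
j=1: 18>14, skip
j=2: 8≤14, i=0, swap(0,2) ⇒ [8, 18, 21, 10, 13, 5, 22, 6, 7, 15, 19, 14]
j=3: 10≤14, i=1, swap(1,3) ⇒ [8, 10, 21, 18, 13, 5, 22, 6, 7, 15, 19, 14]
j=4: 13≤14, i=2, swap(2,4) ⇒ [8, 10, 13, 18, 21, 5, 22, 6, 7, 15, 19, 14]
j=5: 5≤14, i=3, swap(3,5) ⇒ [8, 10, 13, 5, 21, 18, 22, 6, 7, 15, 19, 14]
j=6: 22>14, skip
j=7: 6≤14, i=4, swap(4,7) ⇒ [8, 10, 13, 5, 6, 18, 22, 21, 7, 15, 19, 14]
j=8: 7≤14, i=5, swap(5,8) ⇒ [8, 10, 13, 5, 6, 7, 22, 21, 18, 15, 19, 14]
j=9: 15>14, skip
j=10: 19>14, skip
(after j=10) A = [8, 10, 13, 5, 6, 7, 22, 21, 18, 15, 19, 14]

[8, 10, 13, 5, 6, 7, 22, 21, 18, 15, 19, 14]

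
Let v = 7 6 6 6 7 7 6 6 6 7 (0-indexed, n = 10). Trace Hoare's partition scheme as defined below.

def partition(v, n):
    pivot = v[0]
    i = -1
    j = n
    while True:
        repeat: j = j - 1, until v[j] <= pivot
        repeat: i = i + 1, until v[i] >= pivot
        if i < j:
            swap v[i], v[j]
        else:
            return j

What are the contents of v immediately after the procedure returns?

7 6 6 6 6 6 6 7 7 7

pivot = v[0] = 7; i = -1, j = 10
j→9 (v[9]=7≤7), i→0 (v[0]=7≥7); i<j, swap → 7 6 6 6 7 7 6 6 6 7
j→8 (v[8]=6≤7), i→4 (v[4]=7≥7); i<j, swap → 7 6 6 6 6 7 6 6 7 7
j→7 (v[7]=6≤7), i→5 (v[5]=7≥7); i<j, swap → 7 6 6 6 6 6 6 7 7 7
j→6, i→7; i≥j, return j=6. v = 7 6 6 6 6 6 6 7 7 7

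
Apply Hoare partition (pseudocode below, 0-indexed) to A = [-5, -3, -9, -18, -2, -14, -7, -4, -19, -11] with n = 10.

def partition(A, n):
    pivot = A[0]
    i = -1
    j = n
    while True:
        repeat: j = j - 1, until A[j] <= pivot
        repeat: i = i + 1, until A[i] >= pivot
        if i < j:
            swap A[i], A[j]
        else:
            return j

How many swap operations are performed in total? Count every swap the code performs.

pivot=-5
j stops at 9 (-11), i stops at 0 (-5); swap ⇒ [-11, -3, -9, -18, -2, -14, -7, -4, -19, -5]
j stops at 8 (-19), i stops at 1 (-3); swap ⇒ [-11, -19, -9, -18, -2, -14, -7, -4, -3, -5]
j stops at 6 (-7), i stops at 4 (-2); swap ⇒ [-11, -19, -9, -18, -7, -14, -2, -4, -3, -5]
j stops at 5, i stops at 6; i≥j ⇒ return 5. A=[-11, -19, -9, -18, -7, -14, -2, -4, -3, -5]

3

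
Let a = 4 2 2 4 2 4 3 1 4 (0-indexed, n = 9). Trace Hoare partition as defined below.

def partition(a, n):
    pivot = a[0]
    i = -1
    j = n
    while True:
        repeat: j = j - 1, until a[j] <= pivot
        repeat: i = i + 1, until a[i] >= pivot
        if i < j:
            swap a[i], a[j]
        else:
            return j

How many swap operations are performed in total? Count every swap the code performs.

3

pivot=4
j stops at 8 (4), i stops at 0 (4); swap ⇒ 4 2 2 4 2 4 3 1 4
j stops at 7 (1), i stops at 3 (4); swap ⇒ 4 2 2 1 2 4 3 4 4
j stops at 6 (3), i stops at 5 (4); swap ⇒ 4 2 2 1 2 3 4 4 4
j stops at 5, i stops at 6; i≥j ⇒ return 5. a=4 2 2 1 2 3 4 4 4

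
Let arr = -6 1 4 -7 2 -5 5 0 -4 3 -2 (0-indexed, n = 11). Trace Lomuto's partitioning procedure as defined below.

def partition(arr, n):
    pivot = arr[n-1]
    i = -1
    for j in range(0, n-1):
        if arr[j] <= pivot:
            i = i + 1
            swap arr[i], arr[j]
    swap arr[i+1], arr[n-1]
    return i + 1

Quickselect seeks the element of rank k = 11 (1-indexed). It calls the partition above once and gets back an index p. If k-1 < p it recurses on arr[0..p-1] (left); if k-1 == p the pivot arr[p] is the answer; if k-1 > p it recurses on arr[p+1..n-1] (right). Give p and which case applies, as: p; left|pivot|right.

4; right

pivot = arr[10] = -2; i = -1
j=0: arr[0]=-6 ≤ -2 → i=0, swap arr[0],arr[0] (no change) → -6 1 4 -7 2 -5 5 0 -4 3 -2
j=1: arr[1]=1 > -2 → no swap
j=2: arr[2]=4 > -2 → no swap
j=3: arr[3]=-7 ≤ -2 → i=1, swap arr[1],arr[3] → -6 -7 4 1 2 -5 5 0 -4 3 -2
j=4: arr[4]=2 > -2 → no swap
j=5: arr[5]=-5 ≤ -2 → i=2, swap arr[2],arr[5] → -6 -7 -5 1 2 4 5 0 -4 3 -2
j=6: arr[6]=5 > -2 → no swap
j=7: arr[7]=0 > -2 → no swap
j=8: arr[8]=-4 ≤ -2 → i=3, swap arr[3],arr[8] → -6 -7 -5 -4 2 4 5 0 1 3 -2
j=9: arr[9]=3 > -2 → no swap
final swap arr[4],arr[10] → -6 -7 -5 -4 -2 4 5 0 1 3 2; return 4
p = 4; k-1 = 10 > 4 ⇒ right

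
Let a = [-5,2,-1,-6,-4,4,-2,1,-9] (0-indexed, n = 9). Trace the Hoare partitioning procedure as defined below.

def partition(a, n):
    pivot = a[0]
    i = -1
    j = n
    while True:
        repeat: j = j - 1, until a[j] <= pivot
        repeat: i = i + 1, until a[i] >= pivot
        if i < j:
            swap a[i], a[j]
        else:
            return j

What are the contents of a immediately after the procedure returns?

[-9,-6,-1,2,-4,4,-2,1,-5]

pivot=-5
j stops at 8 (-9), i stops at 0 (-5); swap ⇒ [-9,2,-1,-6,-4,4,-2,1,-5]
j stops at 3 (-6), i stops at 1 (2); swap ⇒ [-9,-6,-1,2,-4,4,-2,1,-5]
j stops at 1, i stops at 2; i≥j ⇒ return 1. a=[-9,-6,-1,2,-4,4,-2,1,-5]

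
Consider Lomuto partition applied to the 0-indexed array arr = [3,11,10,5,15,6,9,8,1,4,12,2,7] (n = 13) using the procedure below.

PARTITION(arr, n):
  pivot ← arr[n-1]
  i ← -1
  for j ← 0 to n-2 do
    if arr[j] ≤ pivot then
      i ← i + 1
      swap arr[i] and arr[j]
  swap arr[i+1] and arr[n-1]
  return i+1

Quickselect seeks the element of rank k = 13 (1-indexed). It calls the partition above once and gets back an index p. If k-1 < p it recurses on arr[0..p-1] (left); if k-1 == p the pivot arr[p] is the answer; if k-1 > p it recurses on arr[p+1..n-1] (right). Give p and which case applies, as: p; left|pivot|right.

pivot = arr[12] = 7; i = -1
j=0: arr[0]=3 ≤ 7 → i=0, swap arr[0],arr[0] (no change) → [3,11,10,5,15,6,9,8,1,4,12,2,7]
j=1: arr[1]=11 > 7 → no swap
j=2: arr[2]=10 > 7 → no swap
j=3: arr[3]=5 ≤ 7 → i=1, swap arr[1],arr[3] → [3,5,10,11,15,6,9,8,1,4,12,2,7]
j=4: arr[4]=15 > 7 → no swap
j=5: arr[5]=6 ≤ 7 → i=2, swap arr[2],arr[5] → [3,5,6,11,15,10,9,8,1,4,12,2,7]
j=6: arr[6]=9 > 7 → no swap
j=7: arr[7]=8 > 7 → no swap
j=8: arr[8]=1 ≤ 7 → i=3, swap arr[3],arr[8] → [3,5,6,1,15,10,9,8,11,4,12,2,7]
j=9: arr[9]=4 ≤ 7 → i=4, swap arr[4],arr[9] → [3,5,6,1,4,10,9,8,11,15,12,2,7]
j=10: arr[10]=12 > 7 → no swap
j=11: arr[11]=2 ≤ 7 → i=5, swap arr[5],arr[11] → [3,5,6,1,4,2,9,8,11,15,12,10,7]
final swap arr[6],arr[12] → [3,5,6,1,4,2,7,8,11,15,12,10,9]; return 6
p = 6; k-1 = 12 > 6 ⇒ right

6; right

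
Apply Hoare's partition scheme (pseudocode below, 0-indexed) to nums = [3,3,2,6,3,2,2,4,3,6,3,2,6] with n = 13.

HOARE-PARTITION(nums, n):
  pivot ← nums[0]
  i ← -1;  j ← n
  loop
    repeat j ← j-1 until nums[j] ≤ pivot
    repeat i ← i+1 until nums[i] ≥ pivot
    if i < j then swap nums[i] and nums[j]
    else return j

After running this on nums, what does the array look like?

pivot = nums[0] = 3; i = -1, j = 13
j→11 (nums[11]=2≤3), i→0 (nums[0]=3≥3); i<j, swap → [2,3,2,6,3,2,2,4,3,6,3,3,6]
j→10 (nums[10]=3≤3), i→1 (nums[1]=3≥3); i<j, swap → [2,3,2,6,3,2,2,4,3,6,3,3,6]
j→8 (nums[8]=3≤3), i→3 (nums[3]=6≥3); i<j, swap → [2,3,2,3,3,2,2,4,6,6,3,3,6]
j→6 (nums[6]=2≤3), i→4 (nums[4]=3≥3); i<j, swap → [2,3,2,3,2,2,3,4,6,6,3,3,6]
j→5, i→6; i≥j, return j=5. nums = [2,3,2,3,2,2,3,4,6,6,3,3,6]

[2,3,2,3,2,2,3,4,6,6,3,3,6]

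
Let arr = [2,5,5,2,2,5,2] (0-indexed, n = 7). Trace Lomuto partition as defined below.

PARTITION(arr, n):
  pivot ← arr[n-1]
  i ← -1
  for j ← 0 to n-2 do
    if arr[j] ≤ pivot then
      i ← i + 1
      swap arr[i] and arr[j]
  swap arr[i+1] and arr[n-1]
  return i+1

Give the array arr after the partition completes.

pivot = arr[6] = 2; i = -1
j=0: arr[0]=2 ≤ 2 → i=0, swap arr[0],arr[0] (no change) → [2,5,5,2,2,5,2]
j=1: arr[1]=5 > 2 → no swap
j=2: arr[2]=5 > 2 → no swap
j=3: arr[3]=2 ≤ 2 → i=1, swap arr[1],arr[3] → [2,2,5,5,2,5,2]
j=4: arr[4]=2 ≤ 2 → i=2, swap arr[2],arr[4] → [2,2,2,5,5,5,2]
j=5: arr[5]=5 > 2 → no swap
final swap arr[3],arr[6] → [2,2,2,2,5,5,5]; return 3

[2,2,2,2,5,5,5]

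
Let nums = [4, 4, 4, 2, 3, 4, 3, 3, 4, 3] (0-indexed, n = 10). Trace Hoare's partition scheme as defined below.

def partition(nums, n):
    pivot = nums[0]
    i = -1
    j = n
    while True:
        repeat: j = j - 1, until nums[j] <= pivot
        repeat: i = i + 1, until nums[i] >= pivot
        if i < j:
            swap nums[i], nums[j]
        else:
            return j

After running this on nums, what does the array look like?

pivot=4
j stops at 9 (3), i stops at 0 (4); swap ⇒ [3, 4, 4, 2, 3, 4, 3, 3, 4, 4]
j stops at 8 (4), i stops at 1 (4); swap ⇒ [3, 4, 4, 2, 3, 4, 3, 3, 4, 4]
j stops at 7 (3), i stops at 2 (4); swap ⇒ [3, 4, 3, 2, 3, 4, 3, 4, 4, 4]
j stops at 6 (3), i stops at 5 (4); swap ⇒ [3, 4, 3, 2, 3, 3, 4, 4, 4, 4]
j stops at 5, i stops at 6; i≥j ⇒ return 5. nums=[3, 4, 3, 2, 3, 3, 4, 4, 4, 4]

[3, 4, 3, 2, 3, 3, 4, 4, 4, 4]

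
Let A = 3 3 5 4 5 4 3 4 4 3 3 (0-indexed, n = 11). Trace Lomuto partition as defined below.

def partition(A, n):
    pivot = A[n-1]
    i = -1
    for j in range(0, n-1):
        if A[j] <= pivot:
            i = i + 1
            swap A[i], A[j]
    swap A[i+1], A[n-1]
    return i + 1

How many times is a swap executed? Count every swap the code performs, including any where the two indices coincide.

5

pivot=3, i=-1
j=0: 3≤3, i=0, swap(0,0) ⇒ 3 3 5 4 5 4 3 4 4 3 3
j=1: 3≤3, i=1, swap(1,1) ⇒ 3 3 5 4 5 4 3 4 4 3 3
j=2: 5>3, skip
j=3: 4>3, skip
j=4: 5>3, skip
j=5: 4>3, skip
j=6: 3≤3, i=2, swap(2,6) ⇒ 3 3 3 4 5 4 5 4 4 3 3
j=7: 4>3, skip
j=8: 4>3, skip
j=9: 3≤3, i=3, swap(3,9) ⇒ 3 3 3 3 5 4 5 4 4 4 3
swap(4,10) ⇒ 3 3 3 3 3 4 5 4 4 4 5; return 4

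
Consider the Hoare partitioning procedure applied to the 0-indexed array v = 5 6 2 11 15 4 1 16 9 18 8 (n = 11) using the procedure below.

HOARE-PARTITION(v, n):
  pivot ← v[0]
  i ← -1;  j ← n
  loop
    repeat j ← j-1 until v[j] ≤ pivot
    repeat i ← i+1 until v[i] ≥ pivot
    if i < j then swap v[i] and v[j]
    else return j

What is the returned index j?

2

pivot = v[0] = 5; i = -1, j = 11
j→6 (v[6]=1≤5), i→0 (v[0]=5≥5); i<j, swap → 1 6 2 11 15 4 5 16 9 18 8
j→5 (v[5]=4≤5), i→1 (v[1]=6≥5); i<j, swap → 1 4 2 11 15 6 5 16 9 18 8
j→2, i→3; i≥j, return j=2. v = 1 4 2 11 15 6 5 16 9 18 8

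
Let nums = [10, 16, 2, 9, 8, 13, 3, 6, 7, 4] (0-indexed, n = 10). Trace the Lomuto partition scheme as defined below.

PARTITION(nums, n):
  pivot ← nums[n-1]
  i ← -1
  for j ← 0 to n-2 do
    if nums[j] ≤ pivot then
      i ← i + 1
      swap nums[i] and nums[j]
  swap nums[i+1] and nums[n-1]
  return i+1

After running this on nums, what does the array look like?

pivot=4, i=-1
j=0: 10>4, skip
j=1: 16>4, skip
j=2: 2≤4, i=0, swap(0,2) ⇒ [2, 16, 10, 9, 8, 13, 3, 6, 7, 4]
j=3: 9>4, skip
j=4: 8>4, skip
j=5: 13>4, skip
j=6: 3≤4, i=1, swap(1,6) ⇒ [2, 3, 10, 9, 8, 13, 16, 6, 7, 4]
j=7: 6>4, skip
j=8: 7>4, skip
swap(2,9) ⇒ [2, 3, 4, 9, 8, 13, 16, 6, 7, 10]; return 2

[2, 3, 4, 9, 8, 13, 16, 6, 7, 10]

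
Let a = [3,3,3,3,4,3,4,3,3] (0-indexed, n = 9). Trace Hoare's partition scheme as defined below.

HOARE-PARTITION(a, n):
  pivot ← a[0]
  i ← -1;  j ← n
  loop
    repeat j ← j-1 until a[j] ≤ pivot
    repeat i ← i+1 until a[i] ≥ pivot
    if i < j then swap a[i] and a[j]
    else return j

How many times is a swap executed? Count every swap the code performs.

pivot=3
j stops at 8 (3), i stops at 0 (3); swap ⇒ [3,3,3,3,4,3,4,3,3]
j stops at 7 (3), i stops at 1 (3); swap ⇒ [3,3,3,3,4,3,4,3,3]
j stops at 5 (3), i stops at 2 (3); swap ⇒ [3,3,3,3,4,3,4,3,3]
j stops at 3, i stops at 3; i≥j ⇒ return 3. a=[3,3,3,3,4,3,4,3,3]

3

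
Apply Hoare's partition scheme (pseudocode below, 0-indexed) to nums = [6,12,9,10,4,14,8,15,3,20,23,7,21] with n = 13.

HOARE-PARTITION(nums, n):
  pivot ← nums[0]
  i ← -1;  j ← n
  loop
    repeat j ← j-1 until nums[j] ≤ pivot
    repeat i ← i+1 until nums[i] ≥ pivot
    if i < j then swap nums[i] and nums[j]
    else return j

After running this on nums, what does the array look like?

pivot = nums[0] = 6; i = -1, j = 13
j→8 (nums[8]=3≤6), i→0 (nums[0]=6≥6); i<j, swap → [3,12,9,10,4,14,8,15,6,20,23,7,21]
j→4 (nums[4]=4≤6), i→1 (nums[1]=12≥6); i<j, swap → [3,4,9,10,12,14,8,15,6,20,23,7,21]
j→1, i→2; i≥j, return j=1. nums = [3,4,9,10,12,14,8,15,6,20,23,7,21]

[3,4,9,10,12,14,8,15,6,20,23,7,21]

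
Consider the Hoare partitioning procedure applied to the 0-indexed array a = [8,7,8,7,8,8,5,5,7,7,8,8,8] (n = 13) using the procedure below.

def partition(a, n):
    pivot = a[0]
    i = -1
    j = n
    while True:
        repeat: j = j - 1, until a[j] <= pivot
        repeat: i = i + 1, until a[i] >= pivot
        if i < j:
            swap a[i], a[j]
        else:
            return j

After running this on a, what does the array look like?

pivot = a[0] = 8; i = -1, j = 13
j→12 (a[12]=8≤8), i→0 (a[0]=8≥8); i<j, swap → [8,7,8,7,8,8,5,5,7,7,8,8,8]
j→11 (a[11]=8≤8), i→2 (a[2]=8≥8); i<j, swap → [8,7,8,7,8,8,5,5,7,7,8,8,8]
j→10 (a[10]=8≤8), i→4 (a[4]=8≥8); i<j, swap → [8,7,8,7,8,8,5,5,7,7,8,8,8]
j→9 (a[9]=7≤8), i→5 (a[5]=8≥8); i<j, swap → [8,7,8,7,8,7,5,5,7,8,8,8,8]
j→8, i→9; i≥j, return j=8. a = [8,7,8,7,8,7,5,5,7,8,8,8,8]

[8,7,8,7,8,7,5,5,7,8,8,8,8]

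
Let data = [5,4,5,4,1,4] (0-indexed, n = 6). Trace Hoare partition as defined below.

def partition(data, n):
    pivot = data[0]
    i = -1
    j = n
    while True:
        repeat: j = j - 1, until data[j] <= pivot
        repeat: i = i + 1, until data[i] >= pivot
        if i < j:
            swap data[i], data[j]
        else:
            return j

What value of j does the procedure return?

3

pivot = data[0] = 5; i = -1, j = 6
j→5 (data[5]=4≤5), i→0 (data[0]=5≥5); i<j, swap → [4,4,5,4,1,5]
j→4 (data[4]=1≤5), i→2 (data[2]=5≥5); i<j, swap → [4,4,1,4,5,5]
j→3, i→4; i≥j, return j=3. data = [4,4,1,4,5,5]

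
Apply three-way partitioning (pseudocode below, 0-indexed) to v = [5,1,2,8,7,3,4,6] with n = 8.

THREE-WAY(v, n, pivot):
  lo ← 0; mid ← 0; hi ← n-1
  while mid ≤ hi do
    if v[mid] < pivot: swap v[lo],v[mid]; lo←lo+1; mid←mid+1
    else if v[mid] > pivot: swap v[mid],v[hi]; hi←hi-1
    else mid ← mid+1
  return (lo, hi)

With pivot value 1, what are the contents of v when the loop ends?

[1,2,8,7,3,4,6,5]

pivot = 1; lo=0, mid=0, hi=7
v[mid]=5>1: swap v[0],v[7]; hi=6 → [6,1,2,8,7,3,4,5]
v[mid]=6>1: swap v[0],v[6]; hi=5 → [4,1,2,8,7,3,6,5]
v[mid]=4>1: swap v[0],v[5]; hi=4 → [3,1,2,8,7,4,6,5]
v[mid]=3>1: swap v[0],v[4]; hi=3 → [7,1,2,8,3,4,6,5]
v[mid]=7>1: swap v[0],v[3]; hi=2 → [8,1,2,7,3,4,6,5]
v[mid]=8>1: swap v[0],v[2]; hi=1 → [2,1,8,7,3,4,6,5]
v[mid]=2>1: swap v[0],v[1]; hi=0 → [1,2,8,7,3,4,6,5]
v[mid]=1=1: mid=1
end: lo=0, hi=0; v = [1,2,8,7,3,4,6,5]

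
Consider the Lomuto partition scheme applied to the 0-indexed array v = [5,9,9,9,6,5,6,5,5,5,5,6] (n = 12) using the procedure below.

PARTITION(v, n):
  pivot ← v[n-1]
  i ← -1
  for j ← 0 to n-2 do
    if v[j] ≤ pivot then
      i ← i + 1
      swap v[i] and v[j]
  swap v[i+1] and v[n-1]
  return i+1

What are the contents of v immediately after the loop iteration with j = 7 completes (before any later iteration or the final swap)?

pivot=6, i=-1
j=0: 5≤6, i=0, swap(0,0) ⇒ [5,9,9,9,6,5,6,5,5,5,5,6]
j=1: 9>6, skip
j=2: 9>6, skip
j=3: 9>6, skip
j=4: 6≤6, i=1, swap(1,4) ⇒ [5,6,9,9,9,5,6,5,5,5,5,6]
j=5: 5≤6, i=2, swap(2,5) ⇒ [5,6,5,9,9,9,6,5,5,5,5,6]
j=6: 6≤6, i=3, swap(3,6) ⇒ [5,6,5,6,9,9,9,5,5,5,5,6]
j=7: 5≤6, i=4, swap(4,7) ⇒ [5,6,5,6,5,9,9,9,5,5,5,6]
(after j=7) v = [5,6,5,6,5,9,9,9,5,5,5,6]

[5,6,5,6,5,9,9,9,5,5,5,6]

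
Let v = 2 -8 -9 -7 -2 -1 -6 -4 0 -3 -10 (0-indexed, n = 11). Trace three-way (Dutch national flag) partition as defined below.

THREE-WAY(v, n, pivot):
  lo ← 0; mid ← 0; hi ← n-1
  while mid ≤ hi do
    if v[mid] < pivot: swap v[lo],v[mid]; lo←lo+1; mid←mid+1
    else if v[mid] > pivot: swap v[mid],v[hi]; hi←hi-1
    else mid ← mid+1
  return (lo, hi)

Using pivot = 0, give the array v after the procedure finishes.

pivot = 0; lo=0, mid=0, hi=10
v[mid]=2>0: swap v[0],v[10]; hi=9 → -10 -8 -9 -7 -2 -1 -6 -4 0 -3 2
v[mid]=-10<0: swap v[0],v[0]; lo=1,mid=1 → -10 -8 -9 -7 -2 -1 -6 -4 0 -3 2
v[mid]=-8<0: swap v[1],v[1]; lo=2,mid=2 → -10 -8 -9 -7 -2 -1 -6 -4 0 -3 2
v[mid]=-9<0: swap v[2],v[2]; lo=3,mid=3 → -10 -8 -9 -7 -2 -1 -6 -4 0 -3 2
v[mid]=-7<0: swap v[3],v[3]; lo=4,mid=4 → -10 -8 -9 -7 -2 -1 -6 -4 0 -3 2
v[mid]=-2<0: swap v[4],v[4]; lo=5,mid=5 → -10 -8 -9 -7 -2 -1 -6 -4 0 -3 2
v[mid]=-1<0: swap v[5],v[5]; lo=6,mid=6 → -10 -8 -9 -7 -2 -1 -6 -4 0 -3 2
v[mid]=-6<0: swap v[6],v[6]; lo=7,mid=7 → -10 -8 -9 -7 -2 -1 -6 -4 0 -3 2
v[mid]=-4<0: swap v[7],v[7]; lo=8,mid=8 → -10 -8 -9 -7 -2 -1 -6 -4 0 -3 2
v[mid]=0=0: mid=9
v[mid]=-3<0: swap v[8],v[9]; lo=9,mid=10 → -10 -8 -9 -7 -2 -1 -6 -4 -3 0 2
end: lo=9, hi=9; v = -10 -8 -9 -7 -2 -1 -6 -4 -3 0 2

-10 -8 -9 -7 -2 -1 -6 -4 -3 0 2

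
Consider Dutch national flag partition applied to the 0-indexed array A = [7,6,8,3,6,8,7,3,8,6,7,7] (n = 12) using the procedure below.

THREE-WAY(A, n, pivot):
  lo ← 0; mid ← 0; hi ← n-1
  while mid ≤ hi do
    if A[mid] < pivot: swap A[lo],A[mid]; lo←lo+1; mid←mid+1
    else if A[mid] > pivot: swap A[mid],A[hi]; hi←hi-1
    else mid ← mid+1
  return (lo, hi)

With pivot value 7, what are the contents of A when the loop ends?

[6,3,6,3,6,7,7,7,7,8,8,8]

pivot = 7; lo=0, mid=0, hi=11
A[mid]=7=7: mid=1
A[mid]=6<7: swap A[0],A[1]; lo=1,mid=2 → [6,7,8,3,6,8,7,3,8,6,7,7]
A[mid]=8>7: swap A[2],A[11]; hi=10 → [6,7,7,3,6,8,7,3,8,6,7,8]
A[mid]=7=7: mid=3
A[mid]=3<7: swap A[1],A[3]; lo=2,mid=4 → [6,3,7,7,6,8,7,3,8,6,7,8]
A[mid]=6<7: swap A[2],A[4]; lo=3,mid=5 → [6,3,6,7,7,8,7,3,8,6,7,8]
A[mid]=8>7: swap A[5],A[10]; hi=9 → [6,3,6,7,7,7,7,3,8,6,8,8]
A[mid]=7=7: mid=6
A[mid]=7=7: mid=7
A[mid]=3<7: swap A[3],A[7]; lo=4,mid=8 → [6,3,6,3,7,7,7,7,8,6,8,8]
A[mid]=8>7: swap A[8],A[9]; hi=8 → [6,3,6,3,7,7,7,7,6,8,8,8]
A[mid]=6<7: swap A[4],A[8]; lo=5,mid=9 → [6,3,6,3,6,7,7,7,7,8,8,8]
end: lo=5, hi=8; A = [6,3,6,3,6,7,7,7,7,8,8,8]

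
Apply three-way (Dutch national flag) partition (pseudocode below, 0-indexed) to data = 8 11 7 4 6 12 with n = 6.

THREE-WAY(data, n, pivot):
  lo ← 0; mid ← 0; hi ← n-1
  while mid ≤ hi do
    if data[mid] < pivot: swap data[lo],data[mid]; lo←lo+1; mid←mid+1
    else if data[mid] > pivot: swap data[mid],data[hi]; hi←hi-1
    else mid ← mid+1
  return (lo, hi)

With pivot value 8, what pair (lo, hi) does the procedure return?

pivot = 8; lo=0, mid=0, hi=5
data[mid]=8=8: mid=1
data[mid]=11>8: swap data[1],data[5]; hi=4 → 8 12 7 4 6 11
data[mid]=12>8: swap data[1],data[4]; hi=3 → 8 6 7 4 12 11
data[mid]=6<8: swap data[0],data[1]; lo=1,mid=2 → 6 8 7 4 12 11
data[mid]=7<8: swap data[1],data[2]; lo=2,mid=3 → 6 7 8 4 12 11
data[mid]=4<8: swap data[2],data[3]; lo=3,mid=4 → 6 7 4 8 12 11
end: lo=3, hi=3; data = 6 7 4 8 12 11

(3, 3)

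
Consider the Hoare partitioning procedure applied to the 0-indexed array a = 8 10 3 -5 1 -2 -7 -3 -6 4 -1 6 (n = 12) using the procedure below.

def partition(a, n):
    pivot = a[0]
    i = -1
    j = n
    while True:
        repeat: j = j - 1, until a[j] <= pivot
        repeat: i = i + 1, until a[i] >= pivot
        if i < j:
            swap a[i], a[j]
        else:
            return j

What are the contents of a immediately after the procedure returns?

6 -1 3 -5 1 -2 -7 -3 -6 4 10 8

pivot=8
j stops at 11 (6), i stops at 0 (8); swap ⇒ 6 10 3 -5 1 -2 -7 -3 -6 4 -1 8
j stops at 10 (-1), i stops at 1 (10); swap ⇒ 6 -1 3 -5 1 -2 -7 -3 -6 4 10 8
j stops at 9, i stops at 10; i≥j ⇒ return 9. a=6 -1 3 -5 1 -2 -7 -3 -6 4 10 8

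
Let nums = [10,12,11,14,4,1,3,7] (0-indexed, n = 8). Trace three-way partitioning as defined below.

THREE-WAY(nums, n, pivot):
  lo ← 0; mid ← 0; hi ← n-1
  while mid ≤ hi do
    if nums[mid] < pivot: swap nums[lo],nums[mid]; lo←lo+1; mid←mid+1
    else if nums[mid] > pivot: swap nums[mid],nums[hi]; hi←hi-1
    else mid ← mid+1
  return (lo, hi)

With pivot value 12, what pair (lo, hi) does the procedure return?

(6, 6)

pivot = 12; lo=0, mid=0, hi=7
nums[mid]=10<12: swap nums[0],nums[0]; lo=1,mid=1 → [10,12,11,14,4,1,3,7]
nums[mid]=12=12: mid=2
nums[mid]=11<12: swap nums[1],nums[2]; lo=2,mid=3 → [10,11,12,14,4,1,3,7]
nums[mid]=14>12: swap nums[3],nums[7]; hi=6 → [10,11,12,7,4,1,3,14]
nums[mid]=7<12: swap nums[2],nums[3]; lo=3,mid=4 → [10,11,7,12,4,1,3,14]
nums[mid]=4<12: swap nums[3],nums[4]; lo=4,mid=5 → [10,11,7,4,12,1,3,14]
nums[mid]=1<12: swap nums[4],nums[5]; lo=5,mid=6 → [10,11,7,4,1,12,3,14]
nums[mid]=3<12: swap nums[5],nums[6]; lo=6,mid=7 → [10,11,7,4,1,3,12,14]
end: lo=6, hi=6; nums = [10,11,7,4,1,3,12,14]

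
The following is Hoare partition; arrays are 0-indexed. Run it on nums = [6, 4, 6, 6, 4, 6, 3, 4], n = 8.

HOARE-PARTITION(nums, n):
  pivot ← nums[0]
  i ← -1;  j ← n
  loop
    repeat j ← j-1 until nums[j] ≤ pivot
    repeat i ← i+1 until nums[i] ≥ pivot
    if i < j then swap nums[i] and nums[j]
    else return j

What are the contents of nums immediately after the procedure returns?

pivot=6
j stops at 7 (4), i stops at 0 (6); swap ⇒ [4, 4, 6, 6, 4, 6, 3, 6]
j stops at 6 (3), i stops at 2 (6); swap ⇒ [4, 4, 3, 6, 4, 6, 6, 6]
j stops at 5 (6), i stops at 3 (6); swap ⇒ [4, 4, 3, 6, 4, 6, 6, 6]
j stops at 4, i stops at 5; i≥j ⇒ return 4. nums=[4, 4, 3, 6, 4, 6, 6, 6]

[4, 4, 3, 6, 4, 6, 6, 6]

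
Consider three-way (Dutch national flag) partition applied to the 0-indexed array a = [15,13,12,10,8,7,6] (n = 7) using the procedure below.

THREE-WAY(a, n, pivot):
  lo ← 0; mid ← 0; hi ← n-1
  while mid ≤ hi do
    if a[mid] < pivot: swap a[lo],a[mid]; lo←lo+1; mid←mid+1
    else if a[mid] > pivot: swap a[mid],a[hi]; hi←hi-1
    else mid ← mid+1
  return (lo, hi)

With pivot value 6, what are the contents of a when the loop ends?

lo=0 mid=0 hi=6
15>6: swap(0,6), hi=5 ⇒ [6,13,12,10,8,7,15]
6=6: mid=1
13>6: swap(1,5), hi=4 ⇒ [6,7,12,10,8,13,15]
7>6: swap(1,4), hi=3 ⇒ [6,8,12,10,7,13,15]
8>6: swap(1,3), hi=2 ⇒ [6,10,12,8,7,13,15]
10>6: swap(1,2), hi=1 ⇒ [6,12,10,8,7,13,15]
12>6: swap(1,1), hi=0 ⇒ [6,12,10,8,7,13,15]
done. lo=0 hi=0; a=[6,12,10,8,7,13,15]

[6,12,10,8,7,13,15]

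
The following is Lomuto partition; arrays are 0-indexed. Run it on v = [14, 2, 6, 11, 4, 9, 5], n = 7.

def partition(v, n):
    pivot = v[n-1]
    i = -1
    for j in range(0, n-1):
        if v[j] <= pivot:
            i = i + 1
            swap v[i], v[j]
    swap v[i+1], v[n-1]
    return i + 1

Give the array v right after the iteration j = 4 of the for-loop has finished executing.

[2, 4, 6, 11, 14, 9, 5]

pivot=5, i=-1
j=0: 14>5, skip
j=1: 2≤5, i=0, swap(0,1) ⇒ [2, 14, 6, 11, 4, 9, 5]
j=2: 6>5, skip
j=3: 11>5, skip
j=4: 4≤5, i=1, swap(1,4) ⇒ [2, 4, 6, 11, 14, 9, 5]
(after j=4) v = [2, 4, 6, 11, 14, 9, 5]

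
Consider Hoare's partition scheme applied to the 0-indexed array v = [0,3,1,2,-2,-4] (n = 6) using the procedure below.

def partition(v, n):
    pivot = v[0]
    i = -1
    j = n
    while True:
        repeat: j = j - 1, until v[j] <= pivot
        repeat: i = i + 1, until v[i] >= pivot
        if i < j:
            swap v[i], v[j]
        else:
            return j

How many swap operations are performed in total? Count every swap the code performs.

pivot = v[0] = 0; i = -1, j = 6
j→5 (v[5]=-4≤0), i→0 (v[0]=0≥0); i<j, swap → [-4,3,1,2,-2,0]
j→4 (v[4]=-2≤0), i→1 (v[1]=3≥0); i<j, swap → [-4,-2,1,2,3,0]
j→1, i→2; i≥j, return j=1. v = [-4,-2,1,2,3,0]

2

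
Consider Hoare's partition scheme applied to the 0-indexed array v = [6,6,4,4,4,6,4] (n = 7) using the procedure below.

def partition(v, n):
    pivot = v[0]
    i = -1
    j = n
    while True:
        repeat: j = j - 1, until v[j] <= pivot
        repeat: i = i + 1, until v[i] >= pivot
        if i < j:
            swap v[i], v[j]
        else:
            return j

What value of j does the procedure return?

pivot = v[0] = 6; i = -1, j = 7
j→6 (v[6]=4≤6), i→0 (v[0]=6≥6); i<j, swap → [4,6,4,4,4,6,6]
j→5 (v[5]=6≤6), i→1 (v[1]=6≥6); i<j, swap → [4,6,4,4,4,6,6]
j→4, i→5; i≥j, return j=4. v = [4,6,4,4,4,6,6]

4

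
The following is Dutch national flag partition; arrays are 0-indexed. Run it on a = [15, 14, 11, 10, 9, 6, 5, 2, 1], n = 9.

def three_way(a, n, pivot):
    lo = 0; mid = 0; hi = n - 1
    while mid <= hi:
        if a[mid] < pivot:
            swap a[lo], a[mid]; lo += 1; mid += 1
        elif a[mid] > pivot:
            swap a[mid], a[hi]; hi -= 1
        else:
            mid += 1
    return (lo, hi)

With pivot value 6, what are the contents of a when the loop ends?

[1, 2, 5, 6, 9, 10, 11, 14, 15]

pivot = 6; lo=0, mid=0, hi=8
a[mid]=15>6: swap a[0],a[8]; hi=7 → [1, 14, 11, 10, 9, 6, 5, 2, 15]
a[mid]=1<6: swap a[0],a[0]; lo=1,mid=1 → [1, 14, 11, 10, 9, 6, 5, 2, 15]
a[mid]=14>6: swap a[1],a[7]; hi=6 → [1, 2, 11, 10, 9, 6, 5, 14, 15]
a[mid]=2<6: swap a[1],a[1]; lo=2,mid=2 → [1, 2, 11, 10, 9, 6, 5, 14, 15]
a[mid]=11>6: swap a[2],a[6]; hi=5 → [1, 2, 5, 10, 9, 6, 11, 14, 15]
a[mid]=5<6: swap a[2],a[2]; lo=3,mid=3 → [1, 2, 5, 10, 9, 6, 11, 14, 15]
a[mid]=10>6: swap a[3],a[5]; hi=4 → [1, 2, 5, 6, 9, 10, 11, 14, 15]
a[mid]=6=6: mid=4
a[mid]=9>6: swap a[4],a[4]; hi=3 → [1, 2, 5, 6, 9, 10, 11, 14, 15]
end: lo=3, hi=3; a = [1, 2, 5, 6, 9, 10, 11, 14, 15]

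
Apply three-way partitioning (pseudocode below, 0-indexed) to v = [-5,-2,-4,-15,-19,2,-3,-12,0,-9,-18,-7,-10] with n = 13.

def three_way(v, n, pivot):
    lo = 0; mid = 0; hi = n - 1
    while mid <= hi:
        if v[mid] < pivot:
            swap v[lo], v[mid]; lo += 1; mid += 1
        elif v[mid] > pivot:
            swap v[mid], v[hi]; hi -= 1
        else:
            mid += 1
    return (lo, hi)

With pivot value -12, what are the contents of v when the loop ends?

lo=0 mid=0 hi=12
-5>-12: swap(0,12), hi=11 ⇒ [-10,-2,-4,-15,-19,2,-3,-12,0,-9,-18,-7,-5]
-10>-12: swap(0,11), hi=10 ⇒ [-7,-2,-4,-15,-19,2,-3,-12,0,-9,-18,-10,-5]
-7>-12: swap(0,10), hi=9 ⇒ [-18,-2,-4,-15,-19,2,-3,-12,0,-9,-7,-10,-5]
-18<-12: swap(0,0), lo=1 mid=1 ⇒ [-18,-2,-4,-15,-19,2,-3,-12,0,-9,-7,-10,-5]
-2>-12: swap(1,9), hi=8 ⇒ [-18,-9,-4,-15,-19,2,-3,-12,0,-2,-7,-10,-5]
-9>-12: swap(1,8), hi=7 ⇒ [-18,0,-4,-15,-19,2,-3,-12,-9,-2,-7,-10,-5]
0>-12: swap(1,7), hi=6 ⇒ [-18,-12,-4,-15,-19,2,-3,0,-9,-2,-7,-10,-5]
-12=-12: mid=2
-4>-12: swap(2,6), hi=5 ⇒ [-18,-12,-3,-15,-19,2,-4,0,-9,-2,-7,-10,-5]
-3>-12: swap(2,5), hi=4 ⇒ [-18,-12,2,-15,-19,-3,-4,0,-9,-2,-7,-10,-5]
2>-12: swap(2,4), hi=3 ⇒ [-18,-12,-19,-15,2,-3,-4,0,-9,-2,-7,-10,-5]
-19<-12: swap(1,2), lo=2 mid=3 ⇒ [-18,-19,-12,-15,2,-3,-4,0,-9,-2,-7,-10,-5]
-15<-12: swap(2,3), lo=3 mid=4 ⇒ [-18,-19,-15,-12,2,-3,-4,0,-9,-2,-7,-10,-5]
done. lo=3 hi=3; v=[-18,-19,-15,-12,2,-3,-4,0,-9,-2,-7,-10,-5]

[-18,-19,-15,-12,2,-3,-4,0,-9,-2,-7,-10,-5]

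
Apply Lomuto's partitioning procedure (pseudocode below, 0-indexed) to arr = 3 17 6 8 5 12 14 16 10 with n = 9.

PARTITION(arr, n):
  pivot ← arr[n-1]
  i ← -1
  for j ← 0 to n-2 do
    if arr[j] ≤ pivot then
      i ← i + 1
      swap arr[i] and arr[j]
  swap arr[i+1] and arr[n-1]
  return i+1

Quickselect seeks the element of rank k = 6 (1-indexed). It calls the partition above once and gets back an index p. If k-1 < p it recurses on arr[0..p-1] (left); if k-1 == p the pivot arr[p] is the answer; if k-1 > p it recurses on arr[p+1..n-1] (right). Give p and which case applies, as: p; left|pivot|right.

4; right

pivot = arr[8] = 10; i = -1
j=0: arr[0]=3 ≤ 10 → i=0, swap arr[0],arr[0] (no change) → 3 17 6 8 5 12 14 16 10
j=1: arr[1]=17 > 10 → no swap
j=2: arr[2]=6 ≤ 10 → i=1, swap arr[1],arr[2] → 3 6 17 8 5 12 14 16 10
j=3: arr[3]=8 ≤ 10 → i=2, swap arr[2],arr[3] → 3 6 8 17 5 12 14 16 10
j=4: arr[4]=5 ≤ 10 → i=3, swap arr[3],arr[4] → 3 6 8 5 17 12 14 16 10
j=5: arr[5]=12 > 10 → no swap
j=6: arr[6]=14 > 10 → no swap
j=7: arr[7]=16 > 10 → no swap
final swap arr[4],arr[8] → 3 6 8 5 10 12 14 16 17; return 4
p = 4; k-1 = 5 > 4 ⇒ right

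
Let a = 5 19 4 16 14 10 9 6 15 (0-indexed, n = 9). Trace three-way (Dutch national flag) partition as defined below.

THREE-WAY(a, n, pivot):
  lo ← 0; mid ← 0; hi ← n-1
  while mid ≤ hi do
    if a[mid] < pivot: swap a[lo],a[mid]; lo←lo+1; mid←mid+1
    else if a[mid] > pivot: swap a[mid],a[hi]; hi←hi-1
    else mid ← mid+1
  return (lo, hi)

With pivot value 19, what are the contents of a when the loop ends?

5 4 16 14 10 9 6 15 19

lo=0 mid=0 hi=8
5<19: swap(0,0), lo=1 mid=1 ⇒ 5 19 4 16 14 10 9 6 15
19=19: mid=2
4<19: swap(1,2), lo=2 mid=3 ⇒ 5 4 19 16 14 10 9 6 15
16<19: swap(2,3), lo=3 mid=4 ⇒ 5 4 16 19 14 10 9 6 15
14<19: swap(3,4), lo=4 mid=5 ⇒ 5 4 16 14 19 10 9 6 15
10<19: swap(4,5), lo=5 mid=6 ⇒ 5 4 16 14 10 19 9 6 15
9<19: swap(5,6), lo=6 mid=7 ⇒ 5 4 16 14 10 9 19 6 15
6<19: swap(6,7), lo=7 mid=8 ⇒ 5 4 16 14 10 9 6 19 15
15<19: swap(7,8), lo=8 mid=9 ⇒ 5 4 16 14 10 9 6 15 19
done. lo=8 hi=8; a=5 4 16 14 10 9 6 15 19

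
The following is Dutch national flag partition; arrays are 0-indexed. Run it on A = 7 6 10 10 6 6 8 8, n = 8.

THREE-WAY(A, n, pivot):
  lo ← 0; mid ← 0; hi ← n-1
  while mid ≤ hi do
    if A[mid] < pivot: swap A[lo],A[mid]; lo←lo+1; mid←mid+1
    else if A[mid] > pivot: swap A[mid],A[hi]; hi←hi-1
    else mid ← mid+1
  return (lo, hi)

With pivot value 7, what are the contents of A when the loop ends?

6 6 6 7 10 8 8 10

lo=0 mid=0 hi=7
7=7: mid=1
6<7: swap(0,1), lo=1 mid=2 ⇒ 6 7 10 10 6 6 8 8
10>7: swap(2,7), hi=6 ⇒ 6 7 8 10 6 6 8 10
8>7: swap(2,6), hi=5 ⇒ 6 7 8 10 6 6 8 10
8>7: swap(2,5), hi=4 ⇒ 6 7 6 10 6 8 8 10
6<7: swap(1,2), lo=2 mid=3 ⇒ 6 6 7 10 6 8 8 10
10>7: swap(3,4), hi=3 ⇒ 6 6 7 6 10 8 8 10
6<7: swap(2,3), lo=3 mid=4 ⇒ 6 6 6 7 10 8 8 10
done. lo=3 hi=3; A=6 6 6 7 10 8 8 10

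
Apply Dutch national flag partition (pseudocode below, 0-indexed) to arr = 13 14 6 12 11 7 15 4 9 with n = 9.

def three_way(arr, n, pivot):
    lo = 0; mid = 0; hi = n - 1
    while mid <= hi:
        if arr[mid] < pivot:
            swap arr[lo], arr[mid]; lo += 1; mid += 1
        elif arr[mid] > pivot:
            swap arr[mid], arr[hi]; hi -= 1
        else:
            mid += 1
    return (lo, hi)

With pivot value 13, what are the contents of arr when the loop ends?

lo=0 mid=0 hi=8
13=13: mid=1
14>13: swap(1,8), hi=7 ⇒ 13 9 6 12 11 7 15 4 14
9<13: swap(0,1), lo=1 mid=2 ⇒ 9 13 6 12 11 7 15 4 14
6<13: swap(1,2), lo=2 mid=3 ⇒ 9 6 13 12 11 7 15 4 14
12<13: swap(2,3), lo=3 mid=4 ⇒ 9 6 12 13 11 7 15 4 14
11<13: swap(3,4), lo=4 mid=5 ⇒ 9 6 12 11 13 7 15 4 14
7<13: swap(4,5), lo=5 mid=6 ⇒ 9 6 12 11 7 13 15 4 14
15>13: swap(6,7), hi=6 ⇒ 9 6 12 11 7 13 4 15 14
4<13: swap(5,6), lo=6 mid=7 ⇒ 9 6 12 11 7 4 13 15 14
done. lo=6 hi=6; arr=9 6 12 11 7 4 13 15 14

9 6 12 11 7 4 13 15 14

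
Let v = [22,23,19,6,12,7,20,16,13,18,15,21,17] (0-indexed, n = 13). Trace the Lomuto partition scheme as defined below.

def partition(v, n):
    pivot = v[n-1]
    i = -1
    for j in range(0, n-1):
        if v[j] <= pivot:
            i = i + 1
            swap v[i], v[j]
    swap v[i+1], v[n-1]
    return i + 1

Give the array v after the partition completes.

[6,12,7,16,13,15,17,22,23,18,19,21,20]

pivot = v[12] = 17; i = -1
j=0: v[0]=22 > 17 → no swap
j=1: v[1]=23 > 17 → no swap
j=2: v[2]=19 > 17 → no swap
j=3: v[3]=6 ≤ 17 → i=0, swap v[0],v[3] → [6,23,19,22,12,7,20,16,13,18,15,21,17]
j=4: v[4]=12 ≤ 17 → i=1, swap v[1],v[4] → [6,12,19,22,23,7,20,16,13,18,15,21,17]
j=5: v[5]=7 ≤ 17 → i=2, swap v[2],v[5] → [6,12,7,22,23,19,20,16,13,18,15,21,17]
j=6: v[6]=20 > 17 → no swap
j=7: v[7]=16 ≤ 17 → i=3, swap v[3],v[7] → [6,12,7,16,23,19,20,22,13,18,15,21,17]
j=8: v[8]=13 ≤ 17 → i=4, swap v[4],v[8] → [6,12,7,16,13,19,20,22,23,18,15,21,17]
j=9: v[9]=18 > 17 → no swap
j=10: v[10]=15 ≤ 17 → i=5, swap v[5],v[10] → [6,12,7,16,13,15,20,22,23,18,19,21,17]
j=11: v[11]=21 > 17 → no swap
final swap v[6],v[12] → [6,12,7,16,13,15,17,22,23,18,19,21,20]; return 6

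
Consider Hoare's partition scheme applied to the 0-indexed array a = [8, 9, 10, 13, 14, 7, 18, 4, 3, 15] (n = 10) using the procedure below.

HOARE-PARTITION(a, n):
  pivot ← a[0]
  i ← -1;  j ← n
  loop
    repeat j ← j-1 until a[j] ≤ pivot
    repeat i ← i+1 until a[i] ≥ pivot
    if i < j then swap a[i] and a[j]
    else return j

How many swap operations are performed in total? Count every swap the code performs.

pivot=8
j stops at 8 (3), i stops at 0 (8); swap ⇒ [3, 9, 10, 13, 14, 7, 18, 4, 8, 15]
j stops at 7 (4), i stops at 1 (9); swap ⇒ [3, 4, 10, 13, 14, 7, 18, 9, 8, 15]
j stops at 5 (7), i stops at 2 (10); swap ⇒ [3, 4, 7, 13, 14, 10, 18, 9, 8, 15]
j stops at 2, i stops at 3; i≥j ⇒ return 2. a=[3, 4, 7, 13, 14, 10, 18, 9, 8, 15]

3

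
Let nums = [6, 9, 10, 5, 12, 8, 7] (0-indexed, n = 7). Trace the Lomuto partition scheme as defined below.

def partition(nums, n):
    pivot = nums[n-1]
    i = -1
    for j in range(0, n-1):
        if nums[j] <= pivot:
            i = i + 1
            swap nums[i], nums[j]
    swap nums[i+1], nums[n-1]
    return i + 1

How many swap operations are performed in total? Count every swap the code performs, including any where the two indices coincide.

pivot=7, i=-1
j=0: 6≤7, i=0, swap(0,0) ⇒ [6, 9, 10, 5, 12, 8, 7]
j=1: 9>7, skip
j=2: 10>7, skip
j=3: 5≤7, i=1, swap(1,3) ⇒ [6, 5, 10, 9, 12, 8, 7]
j=4: 12>7, skip
j=5: 8>7, skip
swap(2,6) ⇒ [6, 5, 7, 9, 12, 8, 10]; return 2

3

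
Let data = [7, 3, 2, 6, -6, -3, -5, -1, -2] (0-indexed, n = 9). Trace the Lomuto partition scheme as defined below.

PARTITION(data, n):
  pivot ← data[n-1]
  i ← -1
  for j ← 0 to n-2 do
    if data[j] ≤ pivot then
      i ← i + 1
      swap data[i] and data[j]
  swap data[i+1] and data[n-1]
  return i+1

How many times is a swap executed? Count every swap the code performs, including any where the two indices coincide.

4

pivot=-2, i=-1
j=0: 7>-2, skip
j=1: 3>-2, skip
j=2: 2>-2, skip
j=3: 6>-2, skip
j=4: -6≤-2, i=0, swap(0,4) ⇒ [-6, 3, 2, 6, 7, -3, -5, -1, -2]
j=5: -3≤-2, i=1, swap(1,5) ⇒ [-6, -3, 2, 6, 7, 3, -5, -1, -2]
j=6: -5≤-2, i=2, swap(2,6) ⇒ [-6, -3, -5, 6, 7, 3, 2, -1, -2]
j=7: -1>-2, skip
swap(3,8) ⇒ [-6, -3, -5, -2, 7, 3, 2, -1, 6]; return 3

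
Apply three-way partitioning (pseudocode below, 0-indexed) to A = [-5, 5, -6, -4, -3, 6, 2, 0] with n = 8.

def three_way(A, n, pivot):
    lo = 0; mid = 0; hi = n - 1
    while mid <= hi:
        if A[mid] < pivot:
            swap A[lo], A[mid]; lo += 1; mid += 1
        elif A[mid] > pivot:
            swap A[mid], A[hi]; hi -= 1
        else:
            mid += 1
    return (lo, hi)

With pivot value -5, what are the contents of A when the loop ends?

pivot = -5; lo=0, mid=0, hi=7
A[mid]=-5=-5: mid=1
A[mid]=5>-5: swap A[1],A[7]; hi=6 → [-5, 0, -6, -4, -3, 6, 2, 5]
A[mid]=0>-5: swap A[1],A[6]; hi=5 → [-5, 2, -6, -4, -3, 6, 0, 5]
A[mid]=2>-5: swap A[1],A[5]; hi=4 → [-5, 6, -6, -4, -3, 2, 0, 5]
A[mid]=6>-5: swap A[1],A[4]; hi=3 → [-5, -3, -6, -4, 6, 2, 0, 5]
A[mid]=-3>-5: swap A[1],A[3]; hi=2 → [-5, -4, -6, -3, 6, 2, 0, 5]
A[mid]=-4>-5: swap A[1],A[2]; hi=1 → [-5, -6, -4, -3, 6, 2, 0, 5]
A[mid]=-6<-5: swap A[0],A[1]; lo=1,mid=2 → [-6, -5, -4, -3, 6, 2, 0, 5]
end: lo=1, hi=1; A = [-6, -5, -4, -3, 6, 2, 0, 5]

[-6, -5, -4, -3, 6, 2, 0, 5]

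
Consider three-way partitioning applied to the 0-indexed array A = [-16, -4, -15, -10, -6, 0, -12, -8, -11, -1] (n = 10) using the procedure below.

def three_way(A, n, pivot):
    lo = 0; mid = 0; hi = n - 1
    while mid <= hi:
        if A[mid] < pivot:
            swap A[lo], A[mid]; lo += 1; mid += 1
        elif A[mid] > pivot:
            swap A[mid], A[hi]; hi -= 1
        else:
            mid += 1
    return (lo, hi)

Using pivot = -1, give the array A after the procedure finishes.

[-16, -4, -15, -10, -6, -12, -8, -11, -1, 0]

lo=0 mid=0 hi=9
-16<-1: swap(0,0), lo=1 mid=1 ⇒ [-16, -4, -15, -10, -6, 0, -12, -8, -11, -1]
-4<-1: swap(1,1), lo=2 mid=2 ⇒ [-16, -4, -15, -10, -6, 0, -12, -8, -11, -1]
-15<-1: swap(2,2), lo=3 mid=3 ⇒ [-16, -4, -15, -10, -6, 0, -12, -8, -11, -1]
-10<-1: swap(3,3), lo=4 mid=4 ⇒ [-16, -4, -15, -10, -6, 0, -12, -8, -11, -1]
-6<-1: swap(4,4), lo=5 mid=5 ⇒ [-16, -4, -15, -10, -6, 0, -12, -8, -11, -1]
0>-1: swap(5,9), hi=8 ⇒ [-16, -4, -15, -10, -6, -1, -12, -8, -11, 0]
-1=-1: mid=6
-12<-1: swap(5,6), lo=6 mid=7 ⇒ [-16, -4, -15, -10, -6, -12, -1, -8, -11, 0]
-8<-1: swap(6,7), lo=7 mid=8 ⇒ [-16, -4, -15, -10, -6, -12, -8, -1, -11, 0]
-11<-1: swap(7,8), lo=8 mid=9 ⇒ [-16, -4, -15, -10, -6, -12, -8, -11, -1, 0]
done. lo=8 hi=8; A=[-16, -4, -15, -10, -6, -12, -8, -11, -1, 0]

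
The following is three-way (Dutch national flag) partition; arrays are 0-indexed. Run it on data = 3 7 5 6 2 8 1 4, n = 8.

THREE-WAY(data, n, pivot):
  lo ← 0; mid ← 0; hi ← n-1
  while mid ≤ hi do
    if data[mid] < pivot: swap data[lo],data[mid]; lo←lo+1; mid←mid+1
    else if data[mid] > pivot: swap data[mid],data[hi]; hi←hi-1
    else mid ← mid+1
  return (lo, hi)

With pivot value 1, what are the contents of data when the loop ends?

1 5 6 2 8 7 4 3

lo=0 mid=0 hi=7
3>1: swap(0,7), hi=6 ⇒ 4 7 5 6 2 8 1 3
4>1: swap(0,6), hi=5 ⇒ 1 7 5 6 2 8 4 3
1=1: mid=1
7>1: swap(1,5), hi=4 ⇒ 1 8 5 6 2 7 4 3
8>1: swap(1,4), hi=3 ⇒ 1 2 5 6 8 7 4 3
2>1: swap(1,3), hi=2 ⇒ 1 6 5 2 8 7 4 3
6>1: swap(1,2), hi=1 ⇒ 1 5 6 2 8 7 4 3
5>1: swap(1,1), hi=0 ⇒ 1 5 6 2 8 7 4 3
done. lo=0 hi=0; data=1 5 6 2 8 7 4 3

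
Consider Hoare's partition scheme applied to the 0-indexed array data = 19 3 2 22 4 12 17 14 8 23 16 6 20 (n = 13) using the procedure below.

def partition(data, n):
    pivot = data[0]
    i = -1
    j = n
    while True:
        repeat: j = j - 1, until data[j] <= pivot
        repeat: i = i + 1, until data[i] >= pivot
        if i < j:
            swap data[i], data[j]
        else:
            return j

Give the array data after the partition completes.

6 3 2 16 4 12 17 14 8 23 22 19 20

pivot = data[0] = 19; i = -1, j = 13
j→11 (data[11]=6≤19), i→0 (data[0]=19≥19); i<j, swap → 6 3 2 22 4 12 17 14 8 23 16 19 20
j→10 (data[10]=16≤19), i→3 (data[3]=22≥19); i<j, swap → 6 3 2 16 4 12 17 14 8 23 22 19 20
j→8, i→9; i≥j, return j=8. data = 6 3 2 16 4 12 17 14 8 23 22 19 20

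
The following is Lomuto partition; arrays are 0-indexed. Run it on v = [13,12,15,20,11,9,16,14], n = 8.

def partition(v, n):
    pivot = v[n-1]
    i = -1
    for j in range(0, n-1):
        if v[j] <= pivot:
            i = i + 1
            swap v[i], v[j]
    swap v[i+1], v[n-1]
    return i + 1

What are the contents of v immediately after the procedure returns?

[13,12,11,9,14,20,16,15]

pivot=14, i=-1
j=0: 13≤14, i=0, swap(0,0) ⇒ [13,12,15,20,11,9,16,14]
j=1: 12≤14, i=1, swap(1,1) ⇒ [13,12,15,20,11,9,16,14]
j=2: 15>14, skip
j=3: 20>14, skip
j=4: 11≤14, i=2, swap(2,4) ⇒ [13,12,11,20,15,9,16,14]
j=5: 9≤14, i=3, swap(3,5) ⇒ [13,12,11,9,15,20,16,14]
j=6: 16>14, skip
swap(4,7) ⇒ [13,12,11,9,14,20,16,15]; return 4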